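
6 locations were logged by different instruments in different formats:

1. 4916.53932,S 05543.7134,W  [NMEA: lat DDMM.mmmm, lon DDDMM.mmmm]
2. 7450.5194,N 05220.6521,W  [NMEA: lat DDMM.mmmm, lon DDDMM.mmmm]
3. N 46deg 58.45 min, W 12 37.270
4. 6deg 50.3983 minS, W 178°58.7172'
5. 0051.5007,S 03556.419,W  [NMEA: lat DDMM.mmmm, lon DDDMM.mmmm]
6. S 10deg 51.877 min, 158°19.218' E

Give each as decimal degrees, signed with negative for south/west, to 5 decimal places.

Point 1:
  φ: split at 2 digits → 49° and 16.53932′; 49 + 16.53932/60 = 49.275655
  hemisphere S, so the sign is −
  Lon: degrees = first 3 digits = 55, minutes = 43.7134; 55 + 43.7134/60 = 55.728557
  W → negative
Point 2:
  Latitude: degrees = first 2 digits = 74, minutes = 50.5194; 74 + 50.5194/60 = 74.841990
  N → positive
  λ: degrees = first 3 digits = 52, minutes = 20.6521; 52 + 20.6521/60 = 52.344202
  W ⇒ negate
Point 3:
  φ: 58.45′ = 0.974167°; total 46.974167
  N → positive
  Lon: 12 + 37.27/60 = 12.621167
  W ⇒ negate
Point 4:
  Lat: 50.3983′ = 0.839972°; total 6.839972
  S ⇒ negate
  Lon: 58.7172′ = 0.978620°; total 178.978620
  W ⇒ negate
Point 5:
  Latitude: split at 2 digits → 00° and 51.5007′; 0 + 51.5007/60 = 0.858345
  S → negative
  Longitude: degrees = first 3 digits = 35, minutes = 56.419; 35 + 56.419/60 = 35.940317
  hemisphere W, so the sign is −
Point 6:
  φ: 10 + 51.877/60 = 10.864617
  S → negative
  Lon: 19.218′ = 0.320300°; total 158.320300
  E → positive

1. -49.27566, -55.72856
2. 74.84199, -52.34420
3. 46.97417, -12.62117
4. -6.83997, -178.97862
5. -0.85835, -35.94032
6. -10.86462, 158.32030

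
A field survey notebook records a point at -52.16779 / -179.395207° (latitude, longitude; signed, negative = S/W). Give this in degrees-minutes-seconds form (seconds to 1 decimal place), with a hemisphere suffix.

52°10′4.0″ S, 179°23′42.7″ W

Latitude is negative → S; |value| = 52.167790
Lat: whole degrees 52; 10.06740′ → 10′ and 4.044″
Longitude is negative → W; |value| = 179.395207
λ: 0.395207 × 60 = 23.71242′ → 23′, remainder × 60 = 42.745″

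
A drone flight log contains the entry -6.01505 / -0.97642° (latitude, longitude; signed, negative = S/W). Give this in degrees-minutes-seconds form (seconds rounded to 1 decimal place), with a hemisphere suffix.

6°00′54.2″ S, 0°58′35.1″ W

Latitude is negative → S; |value| = 6.015050
Lat: 0.015050° → 0.90300′; 0.90300 × 60 = 54.180″
Longitude is negative → W; |value| = 0.976420
Lon: 0.976420° → 58.58520′; 0.58520 × 60 = 35.112″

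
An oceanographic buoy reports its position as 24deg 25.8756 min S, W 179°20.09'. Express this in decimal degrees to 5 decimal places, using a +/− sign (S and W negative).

Latitude: 24 + 25.8756/60 = 24.431260
S ⇒ negate
λ: 20.09′ = 0.334833°; total 179.334833
hemisphere W, so the sign is −

-24.43126, -179.33483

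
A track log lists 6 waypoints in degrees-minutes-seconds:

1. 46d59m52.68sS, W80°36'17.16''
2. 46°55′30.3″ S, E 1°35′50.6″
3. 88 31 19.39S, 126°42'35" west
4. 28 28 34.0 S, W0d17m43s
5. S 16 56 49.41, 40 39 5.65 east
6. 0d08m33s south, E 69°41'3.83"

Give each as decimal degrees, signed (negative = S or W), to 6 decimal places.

Point 1:
  Latitude: 46° + 59/60 + 52.68/3600 = 46 + 0.983333 + 0.014633 = 46.9979667
  S ⇒ negate
  λ: 80 + 36/60 + 17.16/3600 = 80.6047667
  W ⇒ negate
Point 2:
  Latitude: 46 + 55/60 + 30.3/3600 = 46.9250833
  S ⇒ negate
  Lon: 1° + 35/60 + 50.6/3600 = 1 + 0.583333 + 0.014056 = 1.5973889
  E ⇒ keep positive
Point 3:
  Latitude: 31′ + 19.39″ = 31.32317′; 88 + 31.32317/60 = 88.5220528
  S → negative
  Lon: 42′ + 35″ = 42.58333′; 126 + 42.58333/60 = 126.7097222
  hemisphere W, so the sign is −
Point 4:
  Lat: 28′ + 34″ = 28.56667′; 28 + 28.56667/60 = 28.4761111
  S → negative
  λ: 0 + 17/60 + 43/3600 = 0.2952778
  W → negative
Point 5:
  Lat: 16 + 56/60 + 49.41/3600 = 16.9470583
  hemisphere S, so the sign is −
  Lon: 40 + 39/60 + 5.65/3600 = 40.6515694
  E → positive
Point 6:
  Lat: 8′ + 33″ = 8.55000′; 0 + 8.55000/60 = 0.1425000
  S ⇒ negate
  Lon: 69° + 41/60 + 3.83/3600 = 69 + 0.683333 + 0.001064 = 69.6843972
  E → positive

1. -46.997967, -80.604767
2. -46.925083, 1.597389
3. -88.522053, -126.709722
4. -28.476111, -0.295278
5. -16.947058, 40.651569
6. -0.142500, 69.684397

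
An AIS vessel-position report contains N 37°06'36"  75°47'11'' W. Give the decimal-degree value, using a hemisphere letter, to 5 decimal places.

37.11000° N, 75.78639° W

φ: 37° + 6/60 + 36/3600 = 37 + 0.100000 + 0.010000 = 37.110000
Lon: 75° + 47/60 + 11/3600 = 75 + 0.783333 + 0.003056 = 75.786389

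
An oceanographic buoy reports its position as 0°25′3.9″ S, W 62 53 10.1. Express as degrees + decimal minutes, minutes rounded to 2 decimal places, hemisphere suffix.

Latitude: seconds/60 = 0.06500; minutes = 25 + 0.06500 = 25.0650
Lon: seconds/60 = 0.16833; minutes = 53 + 0.16833 = 53.1683

0° 25.07′ S, 62° 53.17′ W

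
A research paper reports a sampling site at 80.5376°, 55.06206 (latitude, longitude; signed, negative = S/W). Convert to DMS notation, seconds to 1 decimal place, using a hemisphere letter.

80°32′15.4″ N, 55°03′43.4″ E

φ: whole degrees 80; 32.25600′ → 32′ and 15.360″
Longitude: whole degrees 55; 3.72360′ → 3′ and 43.416″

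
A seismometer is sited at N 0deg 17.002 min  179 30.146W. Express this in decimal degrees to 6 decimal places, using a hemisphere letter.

0.283367° N, 179.502433° W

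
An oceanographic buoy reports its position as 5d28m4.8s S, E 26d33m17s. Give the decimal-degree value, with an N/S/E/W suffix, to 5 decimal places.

Latitude: 28′ + 4.8″ = 28.08000′; 5 + 28.08000/60 = 5.468000
Longitude: 26° + 33/60 + 17/3600 = 26 + 0.550000 + 0.004722 = 26.554722

5.46800° S, 26.55472° E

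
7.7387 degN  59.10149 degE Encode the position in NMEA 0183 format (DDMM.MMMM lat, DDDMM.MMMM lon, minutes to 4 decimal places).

Lat: minutes = (7.738700 − 7) × 60 = 44.322000
Longitude: minutes = (59.101490 − 59) × 60 = 6.089400

0744.3220,N / 05906.0894,E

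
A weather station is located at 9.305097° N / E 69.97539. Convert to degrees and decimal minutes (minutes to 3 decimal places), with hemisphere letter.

Latitude: minutes = (9.305097 − 9) × 60 = 18.30582
Lon: minutes = (69.975390 − 69) × 60 = 58.52340

9° 18.306′ N, 69° 58.523′ E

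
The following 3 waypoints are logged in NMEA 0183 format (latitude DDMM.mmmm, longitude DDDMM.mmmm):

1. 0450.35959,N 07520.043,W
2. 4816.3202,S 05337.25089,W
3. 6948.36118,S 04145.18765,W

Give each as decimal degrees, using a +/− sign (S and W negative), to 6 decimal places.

1. 4.839327, -75.334050
2. -48.272003, -53.620848
3. -69.806020, -41.753128

Point 1:
  Lat: split at 2 digits → 04° and 50.35959′; 4 + 50.35959/60 = 4.8393265
  N → positive
  Longitude: degrees = first 3 digits = 75, minutes = 20.043; 75 + 20.043/60 = 75.3340500
  W ⇒ negate
Point 2:
  Lat: split at 2 digits → 48° and 16.3202′; 48 + 16.3202/60 = 48.2720033
  hemisphere S, so the sign is −
  λ: split at 3 digits → 053° and 37.25089′; 53 + 37.25089/60 = 53.6208482
  W ⇒ negate
Point 3:
  φ: split at 2 digits → 69° and 48.36118′; 69 + 48.36118/60 = 69.8060197
  S → negative
  Lon: split at 3 digits → 041° and 45.18765′; 41 + 45.18765/60 = 41.7531275
  hemisphere W, so the sign is −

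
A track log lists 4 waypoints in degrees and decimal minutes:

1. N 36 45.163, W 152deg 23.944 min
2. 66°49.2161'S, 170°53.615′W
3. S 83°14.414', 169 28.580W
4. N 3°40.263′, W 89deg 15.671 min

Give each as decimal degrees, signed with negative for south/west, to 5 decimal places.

1. 36.75272, -152.39907
2. -66.82027, -170.89358
3. -83.24023, -169.47633
4. 3.67105, -89.26118

Point 1:
  Lat: 36 + 45.163/60 = 36.752717
  N → positive
  Longitude: 23.944′ = 0.399067°; total 152.399067
  hemisphere W, so the sign is −
Point 2:
  φ: 49.2161′ = 0.820268°; total 66.820268
  S ⇒ negate
  Lon: 53.615′ = 0.893583°; total 170.893583
  W → negative
Point 3:
  Latitude: 14.414′ = 0.240233°; total 83.240233
  S ⇒ negate
  Lon: 169 + 28.58/60 = 169.476333
  W ⇒ negate
Point 4:
  φ: 40.263′ = 0.671050°; total 3.671050
  N → positive
  Longitude: 15.671′ = 0.261183°; total 89.261183
  W → negative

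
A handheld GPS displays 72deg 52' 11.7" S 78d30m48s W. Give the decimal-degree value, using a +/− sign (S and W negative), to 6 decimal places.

-72.869917, -78.513333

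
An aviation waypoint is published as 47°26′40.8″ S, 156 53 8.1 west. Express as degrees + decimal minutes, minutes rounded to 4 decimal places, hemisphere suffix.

47° 26.6800′ S, 156° 53.1350′ W

φ: 26 + 40.8/60 = 26.680000′
λ: seconds/60 = 0.13500; minutes = 53 + 0.13500 = 53.135000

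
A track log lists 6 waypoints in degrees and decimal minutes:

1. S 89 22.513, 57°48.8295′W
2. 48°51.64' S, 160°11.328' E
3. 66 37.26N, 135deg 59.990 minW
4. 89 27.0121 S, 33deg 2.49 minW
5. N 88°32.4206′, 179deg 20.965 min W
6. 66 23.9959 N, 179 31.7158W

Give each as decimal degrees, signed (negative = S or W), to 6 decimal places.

1. -89.375217, -57.813825
2. -48.860667, 160.188800
3. 66.621000, -135.999833
4. -89.450202, -33.041500
5. 88.540343, -179.349417
6. 66.399932, -179.528597

Point 1:
  Lat: 89 + 22.513/60 = 89.3752167
  hemisphere S, so the sign is −
  λ: 48.8295′ = 0.813825°; total 57.8138250
  hemisphere W, so the sign is −
Point 2:
  Latitude: 48 + 51.64/60 = 48.8606667
  S ⇒ negate
  λ: 160 + 11.328/60 = 160.1888000
  E ⇒ keep positive
Point 3:
  Lat: 66 + 37.26/60 = 66.6210000
  N ⇒ keep positive
  Longitude: 59.99′ = 0.999833°; total 135.9998333
  W → negative
Point 4:
  Lat: 27.0121′ = 0.450202°; total 89.4502017
  hemisphere S, so the sign is −
  λ: 33 + 2.49/60 = 33.0415000
  hemisphere W, so the sign is −
Point 5:
  Latitude: 32.4206′ = 0.540343°; total 88.5403433
  N ⇒ keep positive
  λ: 179 + 20.965/60 = 179.3494167
  W → negative
Point 6:
  φ: 66 + 23.9959/60 = 66.3999317
  N → positive
  Longitude: 31.7158′ = 0.528597°; total 179.5285967
  W ⇒ negate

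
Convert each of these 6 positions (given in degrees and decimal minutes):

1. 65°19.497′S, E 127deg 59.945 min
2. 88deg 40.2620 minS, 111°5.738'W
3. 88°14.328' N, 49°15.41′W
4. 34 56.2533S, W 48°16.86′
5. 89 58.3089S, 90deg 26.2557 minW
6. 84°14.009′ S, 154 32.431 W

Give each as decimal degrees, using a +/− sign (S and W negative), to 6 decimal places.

1. -65.324950, 127.999083
2. -88.671033, -111.095633
3. 88.238800, -49.256833
4. -34.937555, -48.281000
5. -89.971815, -90.437595
6. -84.233483, -154.540517

Point 1:
  Lat: 19.497′ = 0.324950°; total 65.3249500
  hemisphere S, so the sign is −
  λ: 59.945′ = 0.999083°; total 127.9990833
  E ⇒ keep positive
Point 2:
  φ: 40.262′ = 0.671033°; total 88.6710333
  hemisphere S, so the sign is −
  Lon: 5.738′ = 0.095633°; total 111.0956333
  W → negative
Point 3:
  φ: 14.328′ = 0.238800°; total 88.2388000
  N → positive
  Lon: 15.41′ = 0.256833°; total 49.2568333
  W ⇒ negate
Point 4:
  Lat: 34 + 56.2533/60 = 34.9375550
  S → negative
  Lon: 48 + 16.86/60 = 48.2810000
  W → negative
Point 5:
  Lat: 89 + 58.3089/60 = 89.9718150
  S → negative
  Longitude: 26.2557′ = 0.437595°; total 90.4375950
  hemisphere W, so the sign is −
Point 6:
  Lat: 14.009′ = 0.233483°; total 84.2334833
  S ⇒ negate
  λ: 32.431′ = 0.540517°; total 154.5405167
  hemisphere W, so the sign is −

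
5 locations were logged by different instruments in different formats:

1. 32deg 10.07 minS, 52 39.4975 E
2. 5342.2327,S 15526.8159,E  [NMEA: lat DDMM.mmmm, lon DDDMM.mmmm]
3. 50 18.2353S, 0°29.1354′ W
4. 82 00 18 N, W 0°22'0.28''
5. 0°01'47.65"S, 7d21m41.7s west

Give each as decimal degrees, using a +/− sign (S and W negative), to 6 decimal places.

1. -32.167833, 52.658292
2. -53.703878, 155.446932
3. -50.303922, -0.485590
4. 82.005000, -0.366744
5. -0.029903, -7.361583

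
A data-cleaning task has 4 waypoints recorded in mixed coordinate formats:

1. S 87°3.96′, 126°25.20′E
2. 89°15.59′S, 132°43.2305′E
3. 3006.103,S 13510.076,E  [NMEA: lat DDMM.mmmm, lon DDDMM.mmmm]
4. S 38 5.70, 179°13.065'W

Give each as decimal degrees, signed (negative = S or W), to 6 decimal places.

1. -87.066000, 126.420000
2. -89.259833, 132.720508
3. -30.101717, 135.167933
4. -38.095000, -179.217750

Point 1:
  Lat: 87 + 3.96/60 = 87.0660000
  hemisphere S, so the sign is −
  λ: 126 + 25.2/60 = 126.4200000
  E ⇒ keep positive
Point 2:
  φ: 89 + 15.59/60 = 89.2598333
  S → negative
  Longitude: 132 + 43.2305/60 = 132.7205083
  E ⇒ keep positive
Point 3:
  φ: split at 2 digits → 30° and 6.103′; 30 + 6.103/60 = 30.1017167
  S ⇒ negate
  λ: split at 3 digits → 135° and 10.076′; 135 + 10.076/60 = 135.1679333
  E ⇒ keep positive
Point 4:
  φ: 5.7′ = 0.095000°; total 38.0950000
  S ⇒ negate
  Longitude: 13.065′ = 0.217750°; total 179.2177500
  W → negative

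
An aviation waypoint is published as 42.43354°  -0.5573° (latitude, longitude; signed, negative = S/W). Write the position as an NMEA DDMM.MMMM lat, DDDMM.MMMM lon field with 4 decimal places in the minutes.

4226.0124,N / 00033.4380,W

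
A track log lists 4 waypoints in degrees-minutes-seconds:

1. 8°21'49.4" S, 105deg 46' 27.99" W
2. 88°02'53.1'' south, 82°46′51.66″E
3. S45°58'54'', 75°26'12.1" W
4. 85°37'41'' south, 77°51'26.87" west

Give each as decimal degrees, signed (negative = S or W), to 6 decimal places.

1. -8.363722, -105.774442
2. -88.048083, 82.781017
3. -45.981667, -75.436694
4. -85.628056, -77.857464

Point 1:
  φ: 8° + 21/60 + 49.4/3600 = 8 + 0.350000 + 0.013722 = 8.3637222
  hemisphere S, so the sign is −
  Lon: 46′ + 27.99″ = 46.46650′; 105 + 46.46650/60 = 105.7744417
  hemisphere W, so the sign is −
Point 2:
  Lat: 88° + 2/60 + 53.1/3600 = 88 + 0.033333 + 0.014750 = 88.0480833
  S ⇒ negate
  Lon: 46′ + 51.66″ = 46.86100′; 82 + 46.86100/60 = 82.7810167
  E → positive
Point 3:
  Latitude: 45 + 58/60 + 54/3600 = 45.9816667
  S → negative
  λ: 75° + 26/60 + 12.1/3600 = 75 + 0.433333 + 0.003361 = 75.4366944
  W ⇒ negate
Point 4:
  φ: 85° + 37/60 + 41/3600 = 85 + 0.616667 + 0.011389 = 85.6280556
  hemisphere S, so the sign is −
  Lon: 77 + 51/60 + 26.87/3600 = 77.8574639
  hemisphere W, so the sign is −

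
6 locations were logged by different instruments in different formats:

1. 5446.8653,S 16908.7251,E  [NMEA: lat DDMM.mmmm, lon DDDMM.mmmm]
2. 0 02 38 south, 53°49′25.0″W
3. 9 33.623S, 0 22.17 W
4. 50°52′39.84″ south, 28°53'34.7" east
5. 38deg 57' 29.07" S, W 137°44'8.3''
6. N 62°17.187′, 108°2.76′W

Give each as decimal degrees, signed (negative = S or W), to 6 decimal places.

1. -54.781088, 169.145418
2. -0.043889, -53.823611
3. -9.560383, -0.369500
4. -50.877733, 28.892972
5. -38.958075, -137.735639
6. 62.286450, -108.046000

Point 1:
  φ: degrees = first 2 digits = 54, minutes = 46.8653; 54 + 46.8653/60 = 54.7810883
  S → negative
  Longitude: degrees = first 3 digits = 169, minutes = 8.7251; 169 + 8.7251/60 = 169.1454183
  E ⇒ keep positive
Point 2:
  Latitude: 0° + 2/60 + 38/3600 = 0 + 0.033333 + 0.010556 = 0.0438889
  S → negative
  Longitude: 53° + 49/60 + 25/3600 = 53 + 0.816667 + 0.006944 = 53.8236111
  W → negative
Point 3:
  Latitude: 9 + 33.623/60 = 9.5603833
  S ⇒ negate
  Lon: 0 + 22.17/60 = 0.3695000
  W ⇒ negate
Point 4:
  Lat: 52′ + 39.84″ = 52.66400′; 50 + 52.66400/60 = 50.8777333
  S → negative
  Lon: 28 + 53/60 + 34.7/3600 = 28.8929722
  E → positive
Point 5:
  φ: 38 + 57/60 + 29.07/3600 = 38.9580750
  hemisphere S, so the sign is −
  Longitude: 44′ + 8.3″ = 44.13833′; 137 + 44.13833/60 = 137.7356389
  hemisphere W, so the sign is −
Point 6:
  Latitude: 17.187′ = 0.286450°; total 62.2864500
  N ⇒ keep positive
  Longitude: 2.76′ = 0.046000°; total 108.0460000
  W ⇒ negate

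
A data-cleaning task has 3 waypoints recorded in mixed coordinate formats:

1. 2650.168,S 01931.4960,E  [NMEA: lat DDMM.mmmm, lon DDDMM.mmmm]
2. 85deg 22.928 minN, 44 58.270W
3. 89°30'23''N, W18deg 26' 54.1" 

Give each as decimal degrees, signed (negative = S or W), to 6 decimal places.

1. -26.836133, 19.524933
2. 85.382133, -44.971167
3. 89.506389, -18.448361

Point 1:
  φ: split at 2 digits → 26° and 50.168′; 26 + 50.168/60 = 26.8361333
  hemisphere S, so the sign is −
  Longitude: split at 3 digits → 019° and 31.496′; 19 + 31.496/60 = 19.5249333
  E ⇒ keep positive
Point 2:
  Latitude: 22.928′ = 0.382133°; total 85.3821333
  N ⇒ keep positive
  Lon: 44 + 58.27/60 = 44.9711667
  W ⇒ negate
Point 3:
  Latitude: 30′ + 23″ = 30.38333′; 89 + 30.38333/60 = 89.5063889
  N → positive
  λ: 26′ + 54.1″ = 26.90167′; 18 + 26.90167/60 = 18.4483611
  hemisphere W, so the sign is −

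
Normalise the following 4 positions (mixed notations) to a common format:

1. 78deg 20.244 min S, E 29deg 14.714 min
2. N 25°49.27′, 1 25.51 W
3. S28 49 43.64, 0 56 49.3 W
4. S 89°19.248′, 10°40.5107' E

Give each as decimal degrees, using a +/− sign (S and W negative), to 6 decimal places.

Point 1:
  φ: 78 + 20.244/60 = 78.3374000
  S → negative
  λ: 14.714′ = 0.245233°; total 29.2452333
  E ⇒ keep positive
Point 2:
  Latitude: 25 + 49.27/60 = 25.8211667
  N → positive
  λ: 25.51′ = 0.425167°; total 1.4251667
  hemisphere W, so the sign is −
Point 3:
  φ: 28° + 49/60 + 43.64/3600 = 28 + 0.816667 + 0.012122 = 28.8287889
  S ⇒ negate
  Lon: 56′ + 49.3″ = 56.82167′; 0 + 56.82167/60 = 0.9470278
  W → negative
Point 4:
  Latitude: 19.248′ = 0.320800°; total 89.3208000
  S → negative
  Longitude: 10 + 40.5107/60 = 10.6751783
  E ⇒ keep positive

1. -78.337400, 29.245233
2. 25.821167, -1.425167
3. -28.828789, -0.947028
4. -89.320800, 10.675178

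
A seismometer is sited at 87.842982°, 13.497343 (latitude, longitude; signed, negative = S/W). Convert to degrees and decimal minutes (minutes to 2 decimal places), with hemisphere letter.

87° 50.58′ N, 13° 29.84′ E

φ: minutes = (87.842982 − 87) × 60 = 50.5789
Lon: 13° + 0.497343 × 60 = 13° 29.8406′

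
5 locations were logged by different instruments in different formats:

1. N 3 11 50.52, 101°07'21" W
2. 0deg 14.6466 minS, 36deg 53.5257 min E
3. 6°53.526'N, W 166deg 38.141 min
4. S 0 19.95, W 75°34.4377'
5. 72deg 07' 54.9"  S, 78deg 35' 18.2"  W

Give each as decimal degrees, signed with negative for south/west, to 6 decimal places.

1. 3.197367, -101.122500
2. -0.244110, 36.892095
3. 6.892100, -166.635683
4. -0.332500, -75.573962
5. -72.131917, -78.588389

Point 1:
  φ: 3° + 11/60 + 50.52/3600 = 3 + 0.183333 + 0.014033 = 3.1973667
  N ⇒ keep positive
  Lon: 101 + 7/60 + 21/3600 = 101.1225000
  hemisphere W, so the sign is −
Point 2:
  φ: 0 + 14.6466/60 = 0.2441100
  hemisphere S, so the sign is −
  Lon: 53.5257′ = 0.892095°; total 36.8920950
  E → positive
Point 3:
  Latitude: 53.526′ = 0.892100°; total 6.8921000
  N ⇒ keep positive
  λ: 38.141′ = 0.635683°; total 166.6356833
  hemisphere W, so the sign is −
Point 4:
  φ: 19.95′ = 0.332500°; total 0.3325000
  S → negative
  Longitude: 34.4377′ = 0.573962°; total 75.5739617
  W → negative
Point 5:
  Lat: 72 + 7/60 + 54.9/3600 = 72.1319167
  S ⇒ negate
  Lon: 78° + 35/60 + 18.2/3600 = 78 + 0.583333 + 0.005056 = 78.5883889
  hemisphere W, so the sign is −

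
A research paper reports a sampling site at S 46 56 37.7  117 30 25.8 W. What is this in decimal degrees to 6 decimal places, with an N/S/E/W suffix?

46.943806° S, 117.507167° W

Lat: 46° + 56/60 + 37.7/3600 = 46 + 0.933333 + 0.010472 = 46.9438056
Lon: 117 + 30/60 + 25.8/3600 = 117.5071667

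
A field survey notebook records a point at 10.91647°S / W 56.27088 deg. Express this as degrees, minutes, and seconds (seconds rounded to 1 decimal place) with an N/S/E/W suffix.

10°54′59.3″ S, 56°16′15.2″ W

Latitude: 0.916470° → 54.98820′; 0.98820 × 60 = 59.292″
λ: whole degrees 56; 16.25280′ → 16′ and 15.168″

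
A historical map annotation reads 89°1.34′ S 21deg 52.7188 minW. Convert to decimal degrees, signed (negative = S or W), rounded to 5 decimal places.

-89.02233, -21.87865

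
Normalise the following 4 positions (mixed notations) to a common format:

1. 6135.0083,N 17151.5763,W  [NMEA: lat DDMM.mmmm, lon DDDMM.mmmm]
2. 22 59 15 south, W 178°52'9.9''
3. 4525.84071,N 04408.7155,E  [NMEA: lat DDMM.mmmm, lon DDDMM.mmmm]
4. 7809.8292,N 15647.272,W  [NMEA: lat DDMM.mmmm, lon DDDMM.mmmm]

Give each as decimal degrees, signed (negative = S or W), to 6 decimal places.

Point 1:
  φ: split at 2 digits → 61° and 35.0083′; 61 + 35.0083/60 = 61.5834717
  N → positive
  Lon: degrees = first 3 digits = 171, minutes = 51.5763; 171 + 51.5763/60 = 171.8596050
  W ⇒ negate
Point 2:
  Latitude: 59′ + 15″ = 59.25000′; 22 + 59.25000/60 = 22.9875000
  hemisphere S, so the sign is −
  Lon: 178 + 52/60 + 9.9/3600 = 178.8694167
  W ⇒ negate
Point 3:
  φ: split at 2 digits → 45° and 25.84071′; 45 + 25.84071/60 = 45.4306785
  N ⇒ keep positive
  Longitude: degrees = first 3 digits = 44, minutes = 8.7155; 44 + 8.7155/60 = 44.1452583
  E ⇒ keep positive
Point 4:
  Latitude: split at 2 digits → 78° and 9.8292′; 78 + 9.8292/60 = 78.1638200
  N → positive
  λ: degrees = first 3 digits = 156, minutes = 47.272; 156 + 47.272/60 = 156.7878667
  W → negative

1. 61.583472, -171.859605
2. -22.987500, -178.869417
3. 45.430679, 44.145258
4. 78.163820, -156.787867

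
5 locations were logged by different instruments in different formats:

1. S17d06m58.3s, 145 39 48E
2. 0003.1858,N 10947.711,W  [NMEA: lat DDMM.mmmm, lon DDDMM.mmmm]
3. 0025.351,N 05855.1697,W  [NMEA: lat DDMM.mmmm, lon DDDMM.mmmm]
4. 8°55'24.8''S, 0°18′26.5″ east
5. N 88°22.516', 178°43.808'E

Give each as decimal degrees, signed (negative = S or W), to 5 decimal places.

1. -17.11619, 145.66333
2. 0.05310, -109.79518
3. 0.42252, -58.91950
4. -8.92356, 0.30736
5. 88.37527, 178.73013

Point 1:
  φ: 6′ + 58.3″ = 6.97167′; 17 + 6.97167/60 = 17.116194
  S ⇒ negate
  λ: 145° + 39/60 + 48/3600 = 145 + 0.650000 + 0.013333 = 145.663333
  E ⇒ keep positive
Point 2:
  Lat: split at 2 digits → 00° and 3.1858′; 0 + 3.1858/60 = 0.053097
  N ⇒ keep positive
  Longitude: split at 3 digits → 109° and 47.711′; 109 + 47.711/60 = 109.795183
  hemisphere W, so the sign is −
Point 3:
  Lat: degrees = first 2 digits = 0, minutes = 25.351; 0 + 25.351/60 = 0.422517
  N ⇒ keep positive
  λ: degrees = first 3 digits = 58, minutes = 55.1697; 58 + 55.1697/60 = 58.919495
  hemisphere W, so the sign is −
Point 4:
  Lat: 8° + 55/60 + 24.8/3600 = 8 + 0.916667 + 0.006889 = 8.923556
  S ⇒ negate
  Lon: 0 + 18/60 + 26.5/3600 = 0.307361
  E ⇒ keep positive
Point 5:
  Lat: 22.516′ = 0.375267°; total 88.375267
  N ⇒ keep positive
  λ: 178 + 43.808/60 = 178.730133
  E → positive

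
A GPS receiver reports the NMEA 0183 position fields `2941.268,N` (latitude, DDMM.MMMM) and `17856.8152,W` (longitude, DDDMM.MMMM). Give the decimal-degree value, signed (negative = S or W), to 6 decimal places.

29.687800, -178.946920

Latitude: split at 2 digits → 29° and 41.268′; 29 + 41.268/60 = 29.6878000
N → positive
Longitude: degrees = first 3 digits = 178, minutes = 56.8152; 178 + 56.8152/60 = 178.9469200
hemisphere W, so the sign is −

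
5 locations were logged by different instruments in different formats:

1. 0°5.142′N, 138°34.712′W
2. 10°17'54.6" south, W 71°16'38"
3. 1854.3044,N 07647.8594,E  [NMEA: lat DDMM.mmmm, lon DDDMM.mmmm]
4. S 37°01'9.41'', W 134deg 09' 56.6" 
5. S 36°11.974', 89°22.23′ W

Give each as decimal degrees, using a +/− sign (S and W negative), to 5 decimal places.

1. 0.08570, -138.57853
2. -10.29850, -71.27722
3. 18.90507, 76.79766
4. -37.01928, -134.16572
5. -36.19957, -89.37050

Point 1:
  Latitude: 0 + 5.142/60 = 0.085700
  N ⇒ keep positive
  Longitude: 138 + 34.712/60 = 138.578533
  hemisphere W, so the sign is −
Point 2:
  φ: 10° + 17/60 + 54.6/3600 = 10 + 0.283333 + 0.015167 = 10.298500
  S → negative
  Longitude: 71 + 16/60 + 38/3600 = 71.277222
  W ⇒ negate
Point 3:
  Latitude: split at 2 digits → 18° and 54.3044′; 18 + 54.3044/60 = 18.905073
  N → positive
  Lon: degrees = first 3 digits = 76, minutes = 47.8594; 76 + 47.8594/60 = 76.797657
  E ⇒ keep positive
Point 4:
  Lat: 1′ + 9.41″ = 1.15683′; 37 + 1.15683/60 = 37.019281
  S ⇒ negate
  λ: 9′ + 56.6″ = 9.94333′; 134 + 9.94333/60 = 134.165722
  W → negative
Point 5:
  Lat: 11.974′ = 0.199567°; total 36.199567
  S ⇒ negate
  λ: 22.23′ = 0.370500°; total 89.370500
  W → negative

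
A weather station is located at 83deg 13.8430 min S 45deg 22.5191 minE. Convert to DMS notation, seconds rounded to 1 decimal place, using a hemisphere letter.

φ: fractional minutes 0.84300 × 60 = 50.580″
λ: 22.51910′ → 22′ and 0.51910 × 60 = 31.146″

83°13′50.6″ S, 45°22′31.1″ E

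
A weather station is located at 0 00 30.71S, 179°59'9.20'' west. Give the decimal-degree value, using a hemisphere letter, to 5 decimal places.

0.00853° S, 179.98589° W

Lat: 0° + 0/60 + 30.71/3600 = 0 + 0.000000 + 0.008531 = 0.008531
Lon: 59′ + 9.2″ = 59.15333′; 179 + 59.15333/60 = 179.985889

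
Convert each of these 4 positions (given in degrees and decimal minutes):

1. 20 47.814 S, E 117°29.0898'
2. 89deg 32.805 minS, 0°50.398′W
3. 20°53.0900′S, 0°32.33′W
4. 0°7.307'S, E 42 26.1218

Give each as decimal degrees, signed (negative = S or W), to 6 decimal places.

Point 1:
  Lat: 20 + 47.814/60 = 20.7969000
  hemisphere S, so the sign is −
  λ: 117 + 29.0898/60 = 117.4848300
  E → positive
Point 2:
  φ: 32.805′ = 0.546750°; total 89.5467500
  S ⇒ negate
  Lon: 50.398′ = 0.839967°; total 0.8399667
  W → negative
Point 3:
  φ: 20 + 53.09/60 = 20.8848333
  S → negative
  Longitude: 0 + 32.33/60 = 0.5388333
  W ⇒ negate
Point 4:
  Lat: 7.307′ = 0.121783°; total 0.1217833
  S ⇒ negate
  Longitude: 42 + 26.1218/60 = 42.4353633
  E ⇒ keep positive

1. -20.796900, 117.484830
2. -89.546750, -0.839967
3. -20.884833, -0.538833
4. -0.121783, 42.435363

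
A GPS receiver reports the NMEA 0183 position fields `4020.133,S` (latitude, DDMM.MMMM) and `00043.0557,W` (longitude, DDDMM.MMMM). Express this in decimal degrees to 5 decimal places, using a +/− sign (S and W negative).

-40.33555, -0.71760

Lat: degrees = first 2 digits = 40, minutes = 20.133; 40 + 20.133/60 = 40.335550
S → negative
Lon: degrees = first 3 digits = 0, minutes = 43.0557; 0 + 43.0557/60 = 0.717595
hemisphere W, so the sign is −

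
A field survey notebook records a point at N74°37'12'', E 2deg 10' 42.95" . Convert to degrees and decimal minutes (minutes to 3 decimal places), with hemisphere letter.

74° 37.200′ N, 2° 10.716′ E

Lat: seconds/60 = 0.20000; minutes = 37 + 0.20000 = 37.20000
λ: 10 + 42.95/60 = 10.71583′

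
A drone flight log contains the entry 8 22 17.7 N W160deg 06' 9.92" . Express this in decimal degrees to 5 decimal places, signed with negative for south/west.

8.37158, -160.10276

φ: 8 + 22/60 + 17.7/3600 = 8.371583
N → positive
Longitude: 160 + 6/60 + 9.92/3600 = 160.102756
W ⇒ negate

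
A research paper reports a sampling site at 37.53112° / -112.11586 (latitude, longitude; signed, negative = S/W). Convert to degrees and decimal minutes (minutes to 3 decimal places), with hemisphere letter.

37° 31.867′ N, 112° 6.952′ W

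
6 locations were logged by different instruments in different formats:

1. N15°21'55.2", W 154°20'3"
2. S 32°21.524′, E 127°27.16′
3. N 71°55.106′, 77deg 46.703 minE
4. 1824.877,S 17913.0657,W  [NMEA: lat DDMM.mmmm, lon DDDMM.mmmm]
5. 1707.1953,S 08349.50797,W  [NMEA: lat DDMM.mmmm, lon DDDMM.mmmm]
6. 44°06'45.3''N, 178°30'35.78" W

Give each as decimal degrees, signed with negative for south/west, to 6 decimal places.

1. 15.365333, -154.334167
2. -32.358733, 127.452667
3. 71.918433, 77.778383
4. -18.414617, -179.217762
5. -17.119922, -83.825133
6. 44.112583, -178.509939

Point 1:
  φ: 15° + 21/60 + 55.2/3600 = 15 + 0.350000 + 0.015333 = 15.3653333
  N → positive
  Lon: 154 + 20/60 + 3/3600 = 154.3341667
  W ⇒ negate
Point 2:
  φ: 21.524′ = 0.358733°; total 32.3587333
  S → negative
  Longitude: 27.16′ = 0.452667°; total 127.4526667
  E ⇒ keep positive
Point 3:
  Latitude: 71 + 55.106/60 = 71.9184333
  N → positive
  Lon: 46.703′ = 0.778383°; total 77.7783833
  E ⇒ keep positive
Point 4:
  Latitude: degrees = first 2 digits = 18, minutes = 24.877; 18 + 24.877/60 = 18.4146167
  hemisphere S, so the sign is −
  Longitude: split at 3 digits → 179° and 13.0657′; 179 + 13.0657/60 = 179.2177617
  W → negative
Point 5:
  Latitude: degrees = first 2 digits = 17, minutes = 7.1953; 17 + 7.1953/60 = 17.1199217
  S ⇒ negate
  λ: split at 3 digits → 083° and 49.50797′; 83 + 49.50797/60 = 83.8251328
  W → negative
Point 6:
  Lat: 44 + 6/60 + 45.3/3600 = 44.1125833
  N ⇒ keep positive
  Lon: 178° + 30/60 + 35.78/3600 = 178 + 0.500000 + 0.009939 = 178.5099389
  W ⇒ negate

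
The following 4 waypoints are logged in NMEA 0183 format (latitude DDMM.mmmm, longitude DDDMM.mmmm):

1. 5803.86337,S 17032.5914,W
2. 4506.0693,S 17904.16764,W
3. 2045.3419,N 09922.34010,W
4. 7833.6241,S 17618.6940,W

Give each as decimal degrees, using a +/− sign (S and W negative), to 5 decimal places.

1. -58.06439, -170.54319
2. -45.10116, -179.06946
3. 20.75570, -99.37234
4. -78.56040, -176.31157

Point 1:
  φ: split at 2 digits → 58° and 3.86337′; 58 + 3.86337/60 = 58.064390
  hemisphere S, so the sign is −
  λ: split at 3 digits → 170° and 32.5914′; 170 + 32.5914/60 = 170.543190
  W ⇒ negate
Point 2:
  Lat: split at 2 digits → 45° and 6.0693′; 45 + 6.0693/60 = 45.101155
  S → negative
  Longitude: split at 3 digits → 179° and 4.16764′; 179 + 4.16764/60 = 179.069461
  W → negative
Point 3:
  Lat: split at 2 digits → 20° and 45.3419′; 20 + 45.3419/60 = 20.755698
  N → positive
  Lon: degrees = first 3 digits = 99, minutes = 22.3401; 99 + 22.3401/60 = 99.372335
  W → negative
Point 4:
  Lat: split at 2 digits → 78° and 33.6241′; 78 + 33.6241/60 = 78.560402
  S → negative
  Lon: split at 3 digits → 176° and 18.694′; 176 + 18.694/60 = 176.311567
  hemisphere W, so the sign is −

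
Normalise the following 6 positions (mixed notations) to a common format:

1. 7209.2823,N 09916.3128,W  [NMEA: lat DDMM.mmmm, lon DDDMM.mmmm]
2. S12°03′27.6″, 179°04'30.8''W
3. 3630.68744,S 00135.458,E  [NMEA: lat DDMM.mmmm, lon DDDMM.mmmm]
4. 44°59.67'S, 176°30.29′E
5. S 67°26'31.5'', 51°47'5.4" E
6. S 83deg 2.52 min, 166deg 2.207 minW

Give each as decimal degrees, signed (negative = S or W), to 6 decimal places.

1. 72.154705, -99.271880
2. -12.057667, -179.075222
3. -36.511457, 1.590967
4. -44.994500, 176.504833
5. -67.442083, 51.784833
6. -83.042000, -166.036783

Point 1:
  φ: split at 2 digits → 72° and 9.2823′; 72 + 9.2823/60 = 72.1547050
  N ⇒ keep positive
  λ: degrees = first 3 digits = 99, minutes = 16.3128; 99 + 16.3128/60 = 99.2718800
  W ⇒ negate
Point 2:
  φ: 3′ + 27.6″ = 3.46000′; 12 + 3.46000/60 = 12.0576667
  S ⇒ negate
  Longitude: 179 + 4/60 + 30.8/3600 = 179.0752222
  W → negative
Point 3:
  φ: degrees = first 2 digits = 36, minutes = 30.68744; 36 + 30.68744/60 = 36.5114573
  S → negative
  Longitude: degrees = first 3 digits = 1, minutes = 35.458; 1 + 35.458/60 = 1.5909667
  E → positive
Point 4:
  Lat: 59.67′ = 0.994500°; total 44.9945000
  S ⇒ negate
  Lon: 30.29′ = 0.504833°; total 176.5048333
  E ⇒ keep positive
Point 5:
  Lat: 67 + 26/60 + 31.5/3600 = 67.4420833
  S → negative
  Longitude: 51° + 47/60 + 5.4/3600 = 51 + 0.783333 + 0.001500 = 51.7848333
  E → positive
Point 6:
  Latitude: 83 + 2.52/60 = 83.0420000
  S ⇒ negate
  λ: 2.207′ = 0.036783°; total 166.0367833
  W → negative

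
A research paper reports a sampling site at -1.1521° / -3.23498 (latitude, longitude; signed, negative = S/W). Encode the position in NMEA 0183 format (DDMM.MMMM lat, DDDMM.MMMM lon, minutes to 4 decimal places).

Latitude is negative → S; |value| = 1.152100
Latitude: fractional part 0.152100 → 9.126000 minutes
Longitude is negative → W; |value| = 3.234980
λ: 3° + 0.234980 × 60 = 3° 14.098800′

0109.1260,S / 00314.0988,W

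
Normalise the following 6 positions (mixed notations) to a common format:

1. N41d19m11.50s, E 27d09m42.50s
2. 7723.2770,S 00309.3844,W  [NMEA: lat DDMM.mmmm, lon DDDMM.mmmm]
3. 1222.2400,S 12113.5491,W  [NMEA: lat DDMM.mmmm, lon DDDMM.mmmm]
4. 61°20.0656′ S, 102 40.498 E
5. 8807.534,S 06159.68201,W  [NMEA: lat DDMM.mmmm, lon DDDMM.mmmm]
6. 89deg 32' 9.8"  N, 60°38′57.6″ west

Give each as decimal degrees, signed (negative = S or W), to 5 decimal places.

1. 41.31986, 27.16181
2. -77.38795, -3.15641
3. -12.37067, -121.22582
4. -61.33443, 102.67497
5. -88.12557, -61.99470
6. 89.53606, -60.64933

Point 1:
  φ: 41 + 19/60 + 11.5/3600 = 41.319861
  N ⇒ keep positive
  Longitude: 27 + 9/60 + 42.5/3600 = 27.161806
  E ⇒ keep positive
Point 2:
  Latitude: split at 2 digits → 77° and 23.277′; 77 + 23.277/60 = 77.387950
  S ⇒ negate
  λ: degrees = first 3 digits = 3, minutes = 9.3844; 3 + 9.3844/60 = 3.156407
  W ⇒ negate
Point 3:
  Lat: degrees = first 2 digits = 12, minutes = 22.24; 12 + 22.24/60 = 12.370667
  hemisphere S, so the sign is −
  Lon: degrees = first 3 digits = 121, minutes = 13.5491; 121 + 13.5491/60 = 121.225818
  hemisphere W, so the sign is −
Point 4:
  φ: 61 + 20.0656/60 = 61.334427
  S ⇒ negate
  λ: 102 + 40.498/60 = 102.674967
  E ⇒ keep positive
Point 5:
  Lat: split at 2 digits → 88° and 7.534′; 88 + 7.534/60 = 88.125567
  S ⇒ negate
  Lon: degrees = first 3 digits = 61, minutes = 59.68201; 61 + 59.68201/60 = 61.994700
  hemisphere W, so the sign is −
Point 6:
  Lat: 89 + 32/60 + 9.8/3600 = 89.536056
  N ⇒ keep positive
  Lon: 38′ + 57.6″ = 38.96000′; 60 + 38.96000/60 = 60.649333
  W → negative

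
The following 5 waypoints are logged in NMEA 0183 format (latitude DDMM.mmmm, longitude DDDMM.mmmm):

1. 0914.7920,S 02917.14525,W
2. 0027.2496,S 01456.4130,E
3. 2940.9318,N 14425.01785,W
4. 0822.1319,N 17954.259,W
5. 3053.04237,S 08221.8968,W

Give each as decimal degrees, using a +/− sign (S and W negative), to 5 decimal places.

Point 1:
  Latitude: split at 2 digits → 09° and 14.792′; 9 + 14.792/60 = 9.246533
  S → negative
  Longitude: split at 3 digits → 029° and 17.14525′; 29 + 17.14525/60 = 29.285754
  W → negative
Point 2:
  Latitude: degrees = first 2 digits = 0, minutes = 27.2496; 0 + 27.2496/60 = 0.454160
  hemisphere S, so the sign is −
  Longitude: degrees = first 3 digits = 14, minutes = 56.413; 14 + 56.413/60 = 14.940217
  E ⇒ keep positive
Point 3:
  Lat: degrees = first 2 digits = 29, minutes = 40.9318; 29 + 40.9318/60 = 29.682197
  N ⇒ keep positive
  λ: degrees = first 3 digits = 144, minutes = 25.01785; 144 + 25.01785/60 = 144.416964
  hemisphere W, so the sign is −
Point 4:
  φ: split at 2 digits → 08° and 22.1319′; 8 + 22.1319/60 = 8.368865
  N ⇒ keep positive
  Longitude: degrees = first 3 digits = 179, minutes = 54.259; 179 + 54.259/60 = 179.904317
  W ⇒ negate
Point 5:
  φ: degrees = first 2 digits = 30, minutes = 53.04237; 30 + 53.04237/60 = 30.884040
  hemisphere S, so the sign is −
  λ: degrees = first 3 digits = 82, minutes = 21.8968; 82 + 21.8968/60 = 82.364947
  W → negative

1. -9.24653, -29.28575
2. -0.45416, 14.94022
3. 29.68220, -144.41696
4. 8.36887, -179.90432
5. -30.88404, -82.36495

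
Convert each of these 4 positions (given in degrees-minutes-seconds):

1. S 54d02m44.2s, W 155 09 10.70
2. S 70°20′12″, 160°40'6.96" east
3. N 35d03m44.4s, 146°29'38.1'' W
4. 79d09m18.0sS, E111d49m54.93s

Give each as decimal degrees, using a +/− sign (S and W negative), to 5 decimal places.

Point 1:
  φ: 54° + 2/60 + 44.2/3600 = 54 + 0.033333 + 0.012278 = 54.045611
  S ⇒ negate
  λ: 155° + 9/60 + 10.7/3600 = 155 + 0.150000 + 0.002972 = 155.152972
  W → negative
Point 2:
  Lat: 70 + 20/60 + 12/3600 = 70.336667
  hemisphere S, so the sign is −
  Lon: 40′ + 6.96″ = 40.11600′; 160 + 40.11600/60 = 160.668600
  E → positive
Point 3:
  Latitude: 3′ + 44.4″ = 3.74000′; 35 + 3.74000/60 = 35.062333
  N ⇒ keep positive
  λ: 146° + 29/60 + 38.1/3600 = 146 + 0.483333 + 0.010583 = 146.493917
  W → negative
Point 4:
  Latitude: 79 + 9/60 + 18/3600 = 79.155000
  S ⇒ negate
  Lon: 111 + 49/60 + 54.93/3600 = 111.831925
  E ⇒ keep positive

1. -54.04561, -155.15297
2. -70.33667, 160.66860
3. 35.06233, -146.49392
4. -79.15500, 111.83193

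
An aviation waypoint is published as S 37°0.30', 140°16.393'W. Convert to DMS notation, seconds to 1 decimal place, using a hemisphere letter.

φ: fractional minutes 0.30000 × 60 = 18.000″
λ: 16.39300′ → 16′ and 0.39300 × 60 = 23.580″

37°00′18.0″ S, 140°16′23.6″ W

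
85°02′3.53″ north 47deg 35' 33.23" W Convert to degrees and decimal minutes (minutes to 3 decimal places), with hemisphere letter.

85° 2.059′ N, 47° 35.554′ W

Lat: 2 + 3.53/60 = 2.05883′
λ: 35 + 33.23/60 = 35.55383′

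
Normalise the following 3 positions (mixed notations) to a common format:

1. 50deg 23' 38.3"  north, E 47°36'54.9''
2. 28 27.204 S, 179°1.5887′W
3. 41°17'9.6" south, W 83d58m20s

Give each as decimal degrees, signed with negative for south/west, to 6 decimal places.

Point 1:
  φ: 50° + 23/60 + 38.3/3600 = 50 + 0.383333 + 0.010639 = 50.3939722
  N → positive
  λ: 36′ + 54.9″ = 36.91500′; 47 + 36.91500/60 = 47.6152500
  E ⇒ keep positive
Point 2:
  φ: 27.204′ = 0.453400°; total 28.4534000
  S → negative
  Longitude: 1.5887′ = 0.026478°; total 179.0264783
  W → negative
Point 3:
  Lat: 17′ + 9.6″ = 17.16000′; 41 + 17.16000/60 = 41.2860000
  S → negative
  λ: 83 + 58/60 + 20/3600 = 83.9722222
  W ⇒ negate

1. 50.393972, 47.615250
2. -28.453400, -179.026478
3. -41.286000, -83.972222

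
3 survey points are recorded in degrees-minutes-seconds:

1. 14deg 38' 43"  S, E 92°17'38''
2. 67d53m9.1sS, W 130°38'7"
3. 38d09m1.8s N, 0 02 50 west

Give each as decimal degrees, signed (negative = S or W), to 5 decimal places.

Point 1:
  φ: 38′ + 43″ = 38.71667′; 14 + 38.71667/60 = 14.645278
  S ⇒ negate
  Longitude: 92° + 17/60 + 38/3600 = 92 + 0.283333 + 0.010556 = 92.293889
  E ⇒ keep positive
Point 2:
  Latitude: 53′ + 9.1″ = 53.15167′; 67 + 53.15167/60 = 67.885861
  S ⇒ negate
  Longitude: 130 + 38/60 + 7/3600 = 130.635278
  W → negative
Point 3:
  Latitude: 38° + 9/60 + 1.8/3600 = 38 + 0.150000 + 0.000500 = 38.150500
  N ⇒ keep positive
  λ: 0 + 2/60 + 50/3600 = 0.047222
  hemisphere W, so the sign is −

1. -14.64528, 92.29389
2. -67.88586, -130.63528
3. 38.15050, -0.04722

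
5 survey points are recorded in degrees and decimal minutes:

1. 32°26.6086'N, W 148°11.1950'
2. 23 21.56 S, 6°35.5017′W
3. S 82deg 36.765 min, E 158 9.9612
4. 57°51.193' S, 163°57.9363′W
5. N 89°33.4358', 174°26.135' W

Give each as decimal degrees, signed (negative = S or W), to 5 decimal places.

1. 32.44348, -148.18658
2. -23.35933, -6.59170
3. -82.61275, 158.16602
4. -57.85322, -163.96561
5. 89.55726, -174.43558

Point 1:
  Lat: 26.6086′ = 0.443477°; total 32.443477
  N → positive
  λ: 148 + 11.195/60 = 148.186583
  hemisphere W, so the sign is −
Point 2:
  φ: 21.56′ = 0.359333°; total 23.359333
  S → negative
  Lon: 35.5017′ = 0.591695°; total 6.591695
  W → negative
Point 3:
  φ: 36.765′ = 0.612750°; total 82.612750
  hemisphere S, so the sign is −
  Lon: 9.9612′ = 0.166020°; total 158.166020
  E ⇒ keep positive
Point 4:
  φ: 57 + 51.193/60 = 57.853217
  S → negative
  Longitude: 57.9363′ = 0.965605°; total 163.965605
  hemisphere W, so the sign is −
Point 5:
  φ: 33.4358′ = 0.557263°; total 89.557263
  N ⇒ keep positive
  Lon: 174 + 26.135/60 = 174.435583
  W → negative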